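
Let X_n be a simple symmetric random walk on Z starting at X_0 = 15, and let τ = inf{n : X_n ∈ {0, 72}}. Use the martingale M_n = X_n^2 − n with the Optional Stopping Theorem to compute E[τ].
E[τ] = 855

M_n = X_n^2 − n is a martingale (since E[X_{n+1}^2 | F_n] = X_n^2 + 1). By OST (τ has finite mean in a bounded region), E[M_τ] = E[M_0] = X_0^2 − 0 = 15^2 = 225. Also E[M_τ] = E[X_τ^2] − E[τ]. The walk exits at 0 or 72, with P(hit 72 first) = 15/72, so E[X_τ^2] = 72^2 · 15/72 + 0 = 1080. Thus E[τ] = E[X_τ^2] − E[M_τ] = 1080 − 225 = 855 = 15(72 − 15) = 855.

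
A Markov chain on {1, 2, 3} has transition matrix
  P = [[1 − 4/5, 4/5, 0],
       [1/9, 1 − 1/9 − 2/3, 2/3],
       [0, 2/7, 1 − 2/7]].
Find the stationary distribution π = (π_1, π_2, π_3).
π = (1/25, 36/125, 84/125)

This is a birth-death chain on three states, which satisfies detailed balance: π_1 · P_{12} = π_2 · P_{21} and π_2 · P_{23} = π_3 · P_{32}.
From π_1 · 4/5 = π_2 · 1/9: π_2/π_1 = (4/5)/(1/9) = 36/5.
From π_2 · 2/3 = π_3 · 2/7: π_3/π_2 = (2/3)/(2/7) = 7/3.
Take π_1 proportional to 1; then unnormalized π = (1, 36/5, 84/5). Normalize by dividing by the sum 25:
  π = (1/25, 36/125, 84/125).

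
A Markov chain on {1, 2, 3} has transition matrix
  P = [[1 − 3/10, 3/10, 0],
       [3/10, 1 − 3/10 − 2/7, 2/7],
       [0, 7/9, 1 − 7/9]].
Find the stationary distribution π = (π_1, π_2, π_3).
π = (49/116, 49/116, 9/58)

This is a birth-death chain on three states, which satisfies detailed balance: π_1 · P_{12} = π_2 · P_{21} and π_2 · P_{23} = π_3 · P_{32}.
From π_1 · 3/10 = π_2 · 3/10: π_2/π_1 = (3/10)/(3/10) = 1.
From π_2 · 2/7 = π_3 · 7/9: π_3/π_2 = (2/7)/(7/9) = 18/49.
Take π_1 proportional to 1; then unnormalized π = (1, 1, 18/49). Normalize by dividing by the sum 116/49:
  π = (49/116, 49/116, 9/58).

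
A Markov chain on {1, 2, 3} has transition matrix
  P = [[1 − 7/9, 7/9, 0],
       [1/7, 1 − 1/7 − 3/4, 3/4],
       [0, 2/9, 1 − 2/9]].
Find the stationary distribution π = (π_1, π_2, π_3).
π = (72/1787, 392/1787, 1323/1787)

This is a birth-death chain on three states, which satisfies detailed balance: π_1 · P_{12} = π_2 · P_{21} and π_2 · P_{23} = π_3 · P_{32}.
From π_1 · 7/9 = π_2 · 1/7: π_2/π_1 = (7/9)/(1/7) = 49/9.
From π_2 · 3/4 = π_3 · 2/9: π_3/π_2 = (3/4)/(2/9) = 27/8.
Take π_1 proportional to 1; then unnormalized π = (1, 49/9, 147/8). Normalize by dividing by the sum 1787/72:
  π = (72/1787, 392/1787, 1323/1787).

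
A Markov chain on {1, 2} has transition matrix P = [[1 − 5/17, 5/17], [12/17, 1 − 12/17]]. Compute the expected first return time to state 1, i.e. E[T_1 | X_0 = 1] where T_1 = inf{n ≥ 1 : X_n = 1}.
E[T_1 | X_0 = 1] = 1/π_1 = 17/12

For an irreducible recurrent Markov chain with stationary distribution π, E[T_i | X_0 = i] = 1/π_i (Kac's formula). Here π_1 = (12/17)/(5/17 + 12/17) = (12/17)/(1) = 12/17, so E[T_1 | X_0 = 1] = 1/π_1 = (5/17 + 12/17)/(12/17) = (1)/(12/17) = 17/12.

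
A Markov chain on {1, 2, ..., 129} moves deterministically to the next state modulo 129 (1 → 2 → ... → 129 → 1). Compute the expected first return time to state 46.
E[T_46 | X_0 = 46] = 129

The chain cycles deterministically, so starting at state 46 it returns in exactly 129 steps. Equivalently, the stationary distribution is uniform π_j = 1/129 for every state j, so by Kac's formula E[T_46] = 1/π_46 = 129.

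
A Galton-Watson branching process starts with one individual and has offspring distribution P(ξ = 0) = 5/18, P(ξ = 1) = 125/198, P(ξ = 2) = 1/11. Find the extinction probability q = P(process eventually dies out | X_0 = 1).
q = 1

Mean offspring μ = 0·5/18 + 1·125/198 + 2·1/11 = 161/198 ≤ 1. For μ ≤ 1 with offspring not concentrated at 1, the Galton-Watson process goes extinct almost surely, so q = 1.
(Algebraic check: The pgf is f(s) = 5/18 + 125/198·s + 1/11·s². The extinction probability q is the smallest fixed point of f in [0, 1]. Setting s = f(s):
  1/11·s² + (125/198 − 1)·s + 5/18 = 0
  1/11·s² − (5/18 + 1/11)·s + 5/18 = 0
which factors as (s − 1)·(1/11·s − 5/18) = 0, giving roots s = 1 and s = (5/18)/(1/11) = 55/18. Since 55/18 ≥ 1, the smallest root in [0, 1] is s = 1.)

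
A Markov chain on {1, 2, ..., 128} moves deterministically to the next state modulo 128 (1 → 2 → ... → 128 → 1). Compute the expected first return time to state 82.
E[T_82 | X_0 = 82] = 128

The chain cycles deterministically, so starting at state 82 it returns in exactly 128 steps. Equivalently, the stationary distribution is uniform π_j = 1/128 for every state j, so by Kac's formula E[T_82] = 1/π_82 = 128.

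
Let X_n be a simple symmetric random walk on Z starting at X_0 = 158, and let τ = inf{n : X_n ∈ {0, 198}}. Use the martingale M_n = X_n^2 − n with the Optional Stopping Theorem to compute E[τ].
E[τ] = 6320

M_n = X_n^2 − n is a martingale (since E[X_{n+1}^2 | F_n] = X_n^2 + 1). By OST (τ has finite mean in a bounded region), E[M_τ] = E[M_0] = X_0^2 − 0 = 158^2 = 24964. Also E[M_τ] = E[X_τ^2] − E[τ]. The walk exits at 0 or 198, with P(hit 198 first) = 158/198, so E[X_τ^2] = 198^2 · 158/198 + 0 = 31284. Thus E[τ] = E[X_τ^2] − E[M_τ] = 31284 − 24964 = 6320 = 158(198 − 158) = 6320.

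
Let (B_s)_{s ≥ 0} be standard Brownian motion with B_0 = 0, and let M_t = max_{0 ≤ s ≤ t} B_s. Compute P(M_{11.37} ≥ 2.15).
P(M_{11.37} ≥ 2.15) = 2·P(B_{11.37} ≥ 2.15) = 2(1 − Φ(2.15/√11.37)) ≈ 0.5237

By the reflection principle for Brownian motion, P(M_t ≥ a) = 2 · P(B_t ≥ a) for a ≥ 0. Since B_t ~ N(0, t), P(B_t ≥ 2.15) = 1 − Φ(2.15/√t) = 1 − Φ(2.15/√11.37) = 1 − Φ(0.6376). So
  P(M_{11.37} ≥ 2.15) = 2(1 − Φ(0.6376)) ≈ 0.5237.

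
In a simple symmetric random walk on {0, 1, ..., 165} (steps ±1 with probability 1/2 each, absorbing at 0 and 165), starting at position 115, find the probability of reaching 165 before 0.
P(hit 165 before 0) = 115/165 = 23/33

Let u_k = P(hit 165 before 0 | start at k). Then u_0 = 0, u_165 = 1, and u_k = u_{k-1}/2 + u_{k+1}/2 for 1 ≤ k ≤ 164. This harmonic recurrence is solved by u_k = k/165, giving u_115 = 115/165 = 23/33.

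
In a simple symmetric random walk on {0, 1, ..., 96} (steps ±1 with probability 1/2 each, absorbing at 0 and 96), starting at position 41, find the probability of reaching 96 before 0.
P(hit 96 before 0) = 41/96

Let u_k = P(hit 96 before 0 | start at k). Then u_0 = 0, u_96 = 1, and u_k = u_{k-1}/2 + u_{k+1}/2 for 1 ≤ k ≤ 95. This harmonic recurrence is solved by u_k = k/96, giving u_41 = 41/96.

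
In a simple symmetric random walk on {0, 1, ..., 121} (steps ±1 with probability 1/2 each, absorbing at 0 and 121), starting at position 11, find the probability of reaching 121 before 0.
P(hit 121 before 0) = 11/121 = 1/11

Let u_k = P(hit 121 before 0 | start at k). Then u_0 = 0, u_121 = 1, and u_k = u_{k-1}/2 + u_{k+1}/2 for 1 ≤ k ≤ 120. This harmonic recurrence is solved by u_k = k/121, giving u_11 = 11/121 = 1/11.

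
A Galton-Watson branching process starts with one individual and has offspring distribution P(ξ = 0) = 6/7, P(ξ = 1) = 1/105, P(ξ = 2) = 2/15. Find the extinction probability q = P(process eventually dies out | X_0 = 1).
q = 1

Mean offspring μ = 0·6/7 + 1·1/105 + 2·2/15 = 29/105 ≤ 1. For μ ≤ 1 with offspring not concentrated at 1, the Galton-Watson process goes extinct almost surely, so q = 1.
(Algebraic check: The pgf is f(s) = 6/7 + 1/105·s + 2/15·s². The extinction probability q is the smallest fixed point of f in [0, 1]. Setting s = f(s):
  2/15·s² + (1/105 − 1)·s + 6/7 = 0
  2/15·s² − (6/7 + 2/15)·s + 6/7 = 0
which factors as (s − 1)·(2/15·s − 6/7) = 0, giving roots s = 1 and s = (6/7)/(2/15) = 45/7. Since 45/7 ≥ 1, the smallest root in [0, 1] is s = 1.)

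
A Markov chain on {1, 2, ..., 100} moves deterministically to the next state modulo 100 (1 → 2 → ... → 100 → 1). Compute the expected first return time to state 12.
E[T_12 | X_0 = 12] = 100

The chain cycles deterministically, so starting at state 12 it returns in exactly 100 steps. Equivalently, the stationary distribution is uniform π_j = 1/100 for every state j, so by Kac's formula E[T_12] = 1/π_12 = 100.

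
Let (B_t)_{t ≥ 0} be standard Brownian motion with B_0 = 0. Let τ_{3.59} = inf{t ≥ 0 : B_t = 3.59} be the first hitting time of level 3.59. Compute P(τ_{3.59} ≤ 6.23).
P(τ_{3.59} ≤ 6.23) = 2(1 − Φ(3.59/√6.23)) = 2(1 − Φ(1.4383)) ≈ 0.1503

By the reflection principle for standard BM, P(τ_b ≤ t) = 2 · P(B_t ≥ b). Since B_t ~ N(0, t), P(B_t ≥ 3.59) = 1 − Φ(3.59/√t) = 1 − Φ(3.59/√6.23) = 1 − Φ(1.4383) ≈ 0.07517. Doubling: P(τ_{3.59} ≤ 6.23) ≈ 2 · 0.07517 = 0.15034 ≈ 0.1503.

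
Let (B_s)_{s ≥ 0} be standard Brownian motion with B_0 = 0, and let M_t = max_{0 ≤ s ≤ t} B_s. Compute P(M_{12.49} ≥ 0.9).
P(M_{12.49} ≥ 0.9) = 2·P(B_{12.49} ≥ 0.9) = 2(1 − Φ(0.9/√12.49)) ≈ 0.7990

By the reflection principle for Brownian motion, P(M_t ≥ a) = 2 · P(B_t ≥ a) for a ≥ 0. Since B_t ~ N(0, t), P(B_t ≥ 0.9) = 1 − Φ(0.9/√t) = 1 − Φ(0.9/√12.49) = 1 − Φ(0.2547). So
  P(M_{12.49} ≥ 0.9) = 2(1 − Φ(0.2547)) ≈ 0.7990.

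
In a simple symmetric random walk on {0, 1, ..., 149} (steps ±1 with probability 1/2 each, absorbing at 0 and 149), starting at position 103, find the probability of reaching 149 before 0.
P(hit 149 before 0) = 103/149

Let u_k = P(hit 149 before 0 | start at k). Then u_0 = 0, u_149 = 1, and u_k = u_{k-1}/2 + u_{k+1}/2 for 1 ≤ k ≤ 148. This harmonic recurrence is solved by u_k = k/149, giving u_103 = 103/149.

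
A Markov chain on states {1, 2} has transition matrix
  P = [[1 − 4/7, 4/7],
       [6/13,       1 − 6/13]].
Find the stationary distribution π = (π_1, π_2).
π_1 = 21/47, π_2 = 26/47

Solve πP = π with π_1 + π_2 = 1. From πP = π: π_1 · (1 − 4/7) + π_2 · 6/13 = π_1 ⇒ π_2 · 6/13 = π_1 · 4/7 ⇒ π_2/π_1 = (4/7)/(6/13) = 26/21. Together with π_1 + π_2 = 1:
  π_1 = (6/13)/(4/7 + 6/13) = (6/13)/(94/91) = 21/47,
  π_2 = (4/7)/(4/7 + 6/13) = (4/7)/(94/91) = 26/47.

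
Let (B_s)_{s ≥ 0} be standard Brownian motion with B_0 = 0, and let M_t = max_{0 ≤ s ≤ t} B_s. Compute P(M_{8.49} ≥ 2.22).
P(M_{8.49} ≥ 2.22) = 2·P(B_{8.49} ≥ 2.22) = 2(1 − Φ(2.22/√8.49)) ≈ 0.4461

By the reflection principle for Brownian motion, P(M_t ≥ a) = 2 · P(B_t ≥ a) for a ≥ 0. Since B_t ~ N(0, t), P(B_t ≥ 2.22) = 1 − Φ(2.22/√t) = 1 − Φ(2.22/√8.49) = 1 − Φ(0.7619). So
  P(M_{8.49} ≥ 2.22) = 2(1 − Φ(0.7619)) ≈ 0.4461.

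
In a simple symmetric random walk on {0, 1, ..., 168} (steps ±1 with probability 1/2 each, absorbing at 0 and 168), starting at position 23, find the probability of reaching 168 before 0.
P(hit 168 before 0) = 23/168

Let u_k = P(hit 168 before 0 | start at k). Then u_0 = 0, u_168 = 1, and u_k = u_{k-1}/2 + u_{k+1}/2 for 1 ≤ k ≤ 167. This harmonic recurrence is solved by u_k = k/168, giving u_23 = 23/168.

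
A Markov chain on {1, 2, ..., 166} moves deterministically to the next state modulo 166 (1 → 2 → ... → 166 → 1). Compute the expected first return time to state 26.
E[T_26 | X_0 = 26] = 166

The chain cycles deterministically, so starting at state 26 it returns in exactly 166 steps. Equivalently, the stationary distribution is uniform π_j = 1/166 for every state j, so by Kac's formula E[T_26] = 1/π_26 = 166.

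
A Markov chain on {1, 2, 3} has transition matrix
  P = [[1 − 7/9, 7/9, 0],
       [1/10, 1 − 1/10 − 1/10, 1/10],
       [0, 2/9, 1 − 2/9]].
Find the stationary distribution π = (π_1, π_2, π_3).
π = (18/221, 140/221, 63/221)

This is a birth-death chain on three states, which satisfies detailed balance: π_1 · P_{12} = π_2 · P_{21} and π_2 · P_{23} = π_3 · P_{32}.
From π_1 · 7/9 = π_2 · 1/10: π_2/π_1 = (7/9)/(1/10) = 70/9.
From π_2 · 1/10 = π_3 · 2/9: π_3/π_2 = (1/10)/(2/9) = 9/20.
Take π_1 proportional to 1; then unnormalized π = (1, 70/9, 7/2). Normalize by dividing by the sum 221/18:
  π = (18/221, 140/221, 63/221).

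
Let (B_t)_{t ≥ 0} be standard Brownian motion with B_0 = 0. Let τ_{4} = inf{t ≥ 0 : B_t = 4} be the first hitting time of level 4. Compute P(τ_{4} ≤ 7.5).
P(τ_{4} ≤ 7.5) = 2(1 − Φ(4/√7.5)) = 2(1 − Φ(1.4606)) ≈ 0.1441

By the reflection principle for standard BM, P(τ_b ≤ t) = 2 · P(B_t ≥ b). Since B_t ~ N(0, t), P(B_t ≥ 4) = 1 − Φ(4/√t) = 1 − Φ(4/√7.5) = 1 − Φ(1.4606) ≈ 0.07206. Doubling: P(τ_{4} ≤ 7.5) ≈ 2 · 0.07206 = 0.14412 ≈ 0.1441.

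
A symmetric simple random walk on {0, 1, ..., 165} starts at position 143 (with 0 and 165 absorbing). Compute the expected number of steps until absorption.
E[τ | X_0 = 143] = 3146

Let v_k = E[τ | X_0 = k]. Boundary: v_0 = v_165 = 0. Recurrence: v_k = 1 + (v_{k-1} + v_{k+1})/2 for 1 ≤ k ≤ 164. The particular solution to v_k − (v_{k-1} + v_{k+1})/2 = 1 is v_k = −k^2. Adding homogeneous solution A + B k and matching boundaries gives v_k = k (165 − k). Substituting k = 143: v_143 = 143 · 22 = 3146.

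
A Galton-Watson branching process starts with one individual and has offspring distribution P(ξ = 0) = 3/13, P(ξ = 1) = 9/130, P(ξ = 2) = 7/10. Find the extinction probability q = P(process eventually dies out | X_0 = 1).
q = 30/91

The pgf is f(s) = 3/13 + 9/130·s + 7/10·s². The extinction probability q is the smallest fixed point of f in [0, 1]. Setting s = f(s):
  7/10·s² + (9/130 − 1)·s + 3/13 = 0
  7/10·s² − (3/13 + 7/10)·s + 3/13 = 0
which factors as (s − 1)·(7/10·s − 3/13) = 0, giving roots s = 1 and s = (3/13)/(7/10) = 30/91.
Mean offspring μ = 9/130 + 2·7/10 = 191/130 > 1 (supercritical), so q < 1. The extinction probability is the smaller root: q = (3/13)/(7/10) = 30/91.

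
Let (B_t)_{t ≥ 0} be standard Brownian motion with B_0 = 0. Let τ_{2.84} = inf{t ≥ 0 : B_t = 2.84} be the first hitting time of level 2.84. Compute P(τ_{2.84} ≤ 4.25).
P(τ_{2.84} ≤ 4.25) = 2(1 − Φ(2.84/√4.25)) = 2(1 − Φ(1.3776)) ≈ 0.1683

By the reflection principle for standard BM, P(τ_b ≤ t) = 2 · P(B_t ≥ b). Since B_t ~ N(0, t), P(B_t ≥ 2.84) = 1 − Φ(2.84/√t) = 1 − Φ(2.84/√4.25) = 1 − Φ(1.3776) ≈ 0.08416. Doubling: P(τ_{2.84} ≤ 4.25) ≈ 2 · 0.08416 = 0.16832 ≈ 0.1683.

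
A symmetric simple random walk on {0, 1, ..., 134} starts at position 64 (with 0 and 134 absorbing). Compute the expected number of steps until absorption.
E[τ | X_0 = 64] = 4480

Let v_k = E[τ | X_0 = k]. Boundary: v_0 = v_134 = 0. Recurrence: v_k = 1 + (v_{k-1} + v_{k+1})/2 for 1 ≤ k ≤ 133. The particular solution to v_k − (v_{k-1} + v_{k+1})/2 = 1 is v_k = −k^2. Adding homogeneous solution A + B k and matching boundaries gives v_k = k (134 − k). Substituting k = 64: v_64 = 64 · 70 = 4480.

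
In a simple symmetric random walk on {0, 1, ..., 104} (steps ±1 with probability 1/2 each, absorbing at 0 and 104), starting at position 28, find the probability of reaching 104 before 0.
P(hit 104 before 0) = 28/104 = 7/26

Let u_k = P(hit 104 before 0 | start at k). Then u_0 = 0, u_104 = 1, and u_k = u_{k-1}/2 + u_{k+1}/2 for 1 ≤ k ≤ 103. This harmonic recurrence is solved by u_k = k/104, giving u_28 = 28/104 = 7/26.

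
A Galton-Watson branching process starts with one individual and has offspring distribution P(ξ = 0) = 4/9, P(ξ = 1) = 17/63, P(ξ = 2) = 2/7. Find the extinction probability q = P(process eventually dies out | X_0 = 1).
q = 1

Mean offspring μ = 0·4/9 + 1·17/63 + 2·2/7 = 53/63 ≤ 1. For μ ≤ 1 with offspring not concentrated at 1, the Galton-Watson process goes extinct almost surely, so q = 1.
(Algebraic check: The pgf is f(s) = 4/9 + 17/63·s + 2/7·s². The extinction probability q is the smallest fixed point of f in [0, 1]. Setting s = f(s):
  2/7·s² + (17/63 − 1)·s + 4/9 = 0
  2/7·s² − (4/9 + 2/7)·s + 4/9 = 0
which factors as (s − 1)·(2/7·s − 4/9) = 0, giving roots s = 1 and s = (4/9)/(2/7) = 14/9. Since 14/9 ≥ 1, the smallest root in [0, 1] is s = 1.)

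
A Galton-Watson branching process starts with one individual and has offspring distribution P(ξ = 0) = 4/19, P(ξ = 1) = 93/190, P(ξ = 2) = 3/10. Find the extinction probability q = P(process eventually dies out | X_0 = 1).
q = 40/57

The pgf is f(s) = 4/19 + 93/190·s + 3/10·s². The extinction probability q is the smallest fixed point of f in [0, 1]. Setting s = f(s):
  3/10·s² + (93/190 − 1)·s + 4/19 = 0
  3/10·s² − (4/19 + 3/10)·s + 4/19 = 0
which factors as (s − 1)·(3/10·s − 4/19) = 0, giving roots s = 1 and s = (4/19)/(3/10) = 40/57.
Mean offspring μ = 93/190 + 2·3/10 = 207/190 > 1 (supercritical), so q < 1. The extinction probability is the smaller root: q = (4/19)/(3/10) = 40/57.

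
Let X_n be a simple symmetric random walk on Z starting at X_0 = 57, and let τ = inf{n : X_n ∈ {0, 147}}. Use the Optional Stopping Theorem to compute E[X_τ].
E[X_τ] = 57

X_n is a martingale and τ is a bounded-mean stopping time (indeed τ is finite a.s. with bounded expectation since the walk is in a bounded region). By the OST, E[X_τ] = E[X_0] = 57. Equivalently: E[X_τ] = 147 · P(hit 147 first) + 0 · P(hit 0 first) = 147 · (57/147) = 57.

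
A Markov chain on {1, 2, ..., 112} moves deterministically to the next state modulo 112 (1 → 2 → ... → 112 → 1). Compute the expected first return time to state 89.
E[T_89 | X_0 = 89] = 112

The chain cycles deterministically, so starting at state 89 it returns in exactly 112 steps. Equivalently, the stationary distribution is uniform π_j = 1/112 for every state j, so by Kac's formula E[T_89] = 1/π_89 = 112.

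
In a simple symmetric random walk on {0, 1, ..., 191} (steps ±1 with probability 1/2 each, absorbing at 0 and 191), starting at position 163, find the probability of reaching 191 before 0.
P(hit 191 before 0) = 163/191

Let u_k = P(hit 191 before 0 | start at k). Then u_0 = 0, u_191 = 1, and u_k = u_{k-1}/2 + u_{k+1}/2 for 1 ≤ k ≤ 190. This harmonic recurrence is solved by u_k = k/191, giving u_163 = 163/191.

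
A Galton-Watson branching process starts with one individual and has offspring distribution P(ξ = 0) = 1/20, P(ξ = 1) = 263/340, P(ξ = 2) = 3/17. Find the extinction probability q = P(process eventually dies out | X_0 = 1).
q = 17/60

The pgf is f(s) = 1/20 + 263/340·s + 3/17·s². The extinction probability q is the smallest fixed point of f in [0, 1]. Setting s = f(s):
  3/17·s² + (263/340 − 1)·s + 1/20 = 0
  3/17·s² − (1/20 + 3/17)·s + 1/20 = 0
which factors as (s − 1)·(3/17·s − 1/20) = 0, giving roots s = 1 and s = (1/20)/(3/17) = 17/60.
Mean offspring μ = 263/340 + 2·3/17 = 383/340 > 1 (supercritical), so q < 1. The extinction probability is the smaller root: q = (1/20)/(3/17) = 17/60.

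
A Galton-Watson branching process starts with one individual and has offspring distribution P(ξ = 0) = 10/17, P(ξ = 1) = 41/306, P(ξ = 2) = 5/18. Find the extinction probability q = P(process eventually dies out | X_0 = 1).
q = 1

Mean offspring μ = 0·10/17 + 1·41/306 + 2·5/18 = 211/306 ≤ 1. For μ ≤ 1 with offspring not concentrated at 1, the Galton-Watson process goes extinct almost surely, so q = 1.
(Algebraic check: The pgf is f(s) = 10/17 + 41/306·s + 5/18·s². The extinction probability q is the smallest fixed point of f in [0, 1]. Setting s = f(s):
  5/18·s² + (41/306 − 1)·s + 10/17 = 0
  5/18·s² − (10/17 + 5/18)·s + 10/17 = 0
which factors as (s − 1)·(5/18·s − 10/17) = 0, giving roots s = 1 and s = (10/17)/(5/18) = 36/17. Since 36/17 ≥ 1, the smallest root in [0, 1] is s = 1.)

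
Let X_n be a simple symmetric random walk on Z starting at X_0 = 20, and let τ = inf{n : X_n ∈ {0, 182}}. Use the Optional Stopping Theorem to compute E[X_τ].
E[X_τ] = 20

X_n is a martingale and τ is a bounded-mean stopping time (indeed τ is finite a.s. with bounded expectation since the walk is in a bounded region). By the OST, E[X_τ] = E[X_0] = 20. Equivalently: E[X_τ] = 182 · P(hit 182 first) + 0 · P(hit 0 first) = 182 · (20/182) = 20.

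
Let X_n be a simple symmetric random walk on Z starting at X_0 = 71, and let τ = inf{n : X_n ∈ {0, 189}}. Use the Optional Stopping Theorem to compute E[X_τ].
E[X_τ] = 71

X_n is a martingale and τ is a bounded-mean stopping time (indeed τ is finite a.s. with bounded expectation since the walk is in a bounded region). By the OST, E[X_τ] = E[X_0] = 71. Equivalently: E[X_τ] = 189 · P(hit 189 first) + 0 · P(hit 0 first) = 189 · (71/189) = 71.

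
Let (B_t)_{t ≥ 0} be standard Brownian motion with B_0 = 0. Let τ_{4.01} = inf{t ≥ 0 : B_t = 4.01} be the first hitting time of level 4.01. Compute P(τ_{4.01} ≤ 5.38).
P(τ_{4.01} ≤ 5.38) = 2(1 − Φ(4.01/√5.38)) = 2(1 − Φ(1.7288)) ≈ 0.0838

By the reflection principle for standard BM, P(τ_b ≤ t) = 2 · P(B_t ≥ b). Since B_t ~ N(0, t), P(B_t ≥ 4.01) = 1 − Φ(4.01/√t) = 1 − Φ(4.01/√5.38) = 1 − Φ(1.7288) ≈ 0.04192. Doubling: P(τ_{4.01} ≤ 5.38) ≈ 2 · 0.04192 = 0.08384 ≈ 0.0838.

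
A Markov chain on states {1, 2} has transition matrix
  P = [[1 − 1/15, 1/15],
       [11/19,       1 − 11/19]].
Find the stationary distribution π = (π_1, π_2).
π_1 = 165/184, π_2 = 19/184

Solve πP = π with π_1 + π_2 = 1. From πP = π: π_1 · (1 − 1/15) + π_2 · 11/19 = π_1 ⇒ π_2 · 11/19 = π_1 · 1/15 ⇒ π_2/π_1 = (1/15)/(11/19) = 19/165. Together with π_1 + π_2 = 1:
  π_1 = (11/19)/(1/15 + 11/19) = (11/19)/(184/285) = 165/184,
  π_2 = (1/15)/(1/15 + 11/19) = (1/15)/(184/285) = 19/184.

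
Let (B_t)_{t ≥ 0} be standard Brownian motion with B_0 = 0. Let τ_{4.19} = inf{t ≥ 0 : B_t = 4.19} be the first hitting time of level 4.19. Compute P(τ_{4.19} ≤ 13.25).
P(τ_{4.19} ≤ 13.25) = 2(1 − Φ(4.19/√13.25)) = 2(1 − Φ(1.1511)) ≈ 0.2497

By the reflection principle for standard BM, P(τ_b ≤ t) = 2 · P(B_t ≥ b). Since B_t ~ N(0, t), P(B_t ≥ 4.19) = 1 − Φ(4.19/√t) = 1 − Φ(4.19/√13.25) = 1 − Φ(1.1511) ≈ 0.12485. Doubling: P(τ_{4.19} ≤ 13.25) ≈ 2 · 0.12485 = 0.24970 ≈ 0.2497.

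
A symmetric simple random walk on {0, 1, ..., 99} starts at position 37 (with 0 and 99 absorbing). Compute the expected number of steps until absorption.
E[τ | X_0 = 37] = 2294

Let v_k = E[τ | X_0 = k]. Boundary: v_0 = v_99 = 0. Recurrence: v_k = 1 + (v_{k-1} + v_{k+1})/2 for 1 ≤ k ≤ 98. The particular solution to v_k − (v_{k-1} + v_{k+1})/2 = 1 is v_k = −k^2. Adding homogeneous solution A + B k and matching boundaries gives v_k = k (99 − k). Substituting k = 37: v_37 = 37 · 62 = 2294.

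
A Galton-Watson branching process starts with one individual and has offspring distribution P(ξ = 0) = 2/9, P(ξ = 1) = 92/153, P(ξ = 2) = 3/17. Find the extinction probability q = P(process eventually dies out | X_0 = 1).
q = 1

Mean offspring μ = 0·2/9 + 1·92/153 + 2·3/17 = 146/153 ≤ 1. For μ ≤ 1 with offspring not concentrated at 1, the Galton-Watson process goes extinct almost surely, so q = 1.
(Algebraic check: The pgf is f(s) = 2/9 + 92/153·s + 3/17·s². The extinction probability q is the smallest fixed point of f in [0, 1]. Setting s = f(s):
  3/17·s² + (92/153 − 1)·s + 2/9 = 0
  3/17·s² − (2/9 + 3/17)·s + 2/9 = 0
which factors as (s − 1)·(3/17·s − 2/9) = 0, giving roots s = 1 and s = (2/9)/(3/17) = 34/27. Since 34/27 ≥ 1, the smallest root in [0, 1] is s = 1.)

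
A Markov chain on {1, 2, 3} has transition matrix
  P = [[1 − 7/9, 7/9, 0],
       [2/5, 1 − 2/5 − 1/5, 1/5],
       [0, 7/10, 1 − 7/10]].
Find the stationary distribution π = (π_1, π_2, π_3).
π = (2/7, 5/9, 10/63)

This is a birth-death chain on three states, which satisfies detailed balance: π_1 · P_{12} = π_2 · P_{21} and π_2 · P_{23} = π_3 · P_{32}.
From π_1 · 7/9 = π_2 · 2/5: π_2/π_1 = (7/9)/(2/5) = 35/18.
From π_2 · 1/5 = π_3 · 7/10: π_3/π_2 = (1/5)/(7/10) = 2/7.
Take π_1 proportional to 1; then unnormalized π = (1, 35/18, 5/9). Normalize by dividing by the sum 7/2:
  π = (2/7, 5/9, 10/63).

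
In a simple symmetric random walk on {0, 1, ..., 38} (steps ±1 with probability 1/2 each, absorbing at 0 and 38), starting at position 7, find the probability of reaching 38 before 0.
P(hit 38 before 0) = 7/38

Let u_k = P(hit 38 before 0 | start at k). Then u_0 = 0, u_38 = 1, and u_k = u_{k-1}/2 + u_{k+1}/2 for 1 ≤ k ≤ 37. This harmonic recurrence is solved by u_k = k/38, giving u_7 = 7/38.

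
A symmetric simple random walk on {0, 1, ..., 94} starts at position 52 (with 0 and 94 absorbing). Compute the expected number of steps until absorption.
E[τ | X_0 = 52] = 2184

Let v_k = E[τ | X_0 = k]. Boundary: v_0 = v_94 = 0. Recurrence: v_k = 1 + (v_{k-1} + v_{k+1})/2 for 1 ≤ k ≤ 93. The particular solution to v_k − (v_{k-1} + v_{k+1})/2 = 1 is v_k = −k^2. Adding homogeneous solution A + B k and matching boundaries gives v_k = k (94 − k). Substituting k = 52: v_52 = 52 · 42 = 2184.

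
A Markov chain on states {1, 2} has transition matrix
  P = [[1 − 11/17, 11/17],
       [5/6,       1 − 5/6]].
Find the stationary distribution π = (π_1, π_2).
π_1 = 85/151, π_2 = 66/151

Solve πP = π with π_1 + π_2 = 1. From πP = π: π_1 · (1 − 11/17) + π_2 · 5/6 = π_1 ⇒ π_2 · 5/6 = π_1 · 11/17 ⇒ π_2/π_1 = (11/17)/(5/6) = 66/85. Together with π_1 + π_2 = 1:
  π_1 = (5/6)/(11/17 + 5/6) = (5/6)/(151/102) = 85/151,
  π_2 = (11/17)/(11/17 + 5/6) = (11/17)/(151/102) = 66/151.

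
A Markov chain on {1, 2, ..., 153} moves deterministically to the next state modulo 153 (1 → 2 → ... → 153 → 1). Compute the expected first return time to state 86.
E[T_86 | X_0 = 86] = 153

The chain cycles deterministically, so starting at state 86 it returns in exactly 153 steps. Equivalently, the stationary distribution is uniform π_j = 1/153 for every state j, so by Kac's formula E[T_86] = 1/π_86 = 153.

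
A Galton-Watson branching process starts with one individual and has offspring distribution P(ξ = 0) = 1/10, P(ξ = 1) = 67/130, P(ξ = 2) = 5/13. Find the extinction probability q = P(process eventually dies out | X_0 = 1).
q = 13/50

The pgf is f(s) = 1/10 + 67/130·s + 5/13·s². The extinction probability q is the smallest fixed point of f in [0, 1]. Setting s = f(s):
  5/13·s² + (67/130 − 1)·s + 1/10 = 0
  5/13·s² − (1/10 + 5/13)·s + 1/10 = 0
which factors as (s − 1)·(5/13·s − 1/10) = 0, giving roots s = 1 and s = (1/10)/(5/13) = 13/50.
Mean offspring μ = 67/130 + 2·5/13 = 167/130 > 1 (supercritical), so q < 1. The extinction probability is the smaller root: q = (1/10)/(5/13) = 13/50.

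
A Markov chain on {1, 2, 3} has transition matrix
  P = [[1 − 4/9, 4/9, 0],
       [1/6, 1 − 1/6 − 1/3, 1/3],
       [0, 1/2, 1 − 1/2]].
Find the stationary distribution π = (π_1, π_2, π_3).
π = (9/49, 24/49, 16/49)

This is a birth-death chain on three states, which satisfies detailed balance: π_1 · P_{12} = π_2 · P_{21} and π_2 · P_{23} = π_3 · P_{32}.
From π_1 · 4/9 = π_2 · 1/6: π_2/π_1 = (4/9)/(1/6) = 8/3.
From π_2 · 1/3 = π_3 · 1/2: π_3/π_2 = (1/3)/(1/2) = 2/3.
Take π_1 proportional to 1; then unnormalized π = (1, 8/3, 16/9). Normalize by dividing by the sum 49/9:
  π = (9/49, 24/49, 16/49).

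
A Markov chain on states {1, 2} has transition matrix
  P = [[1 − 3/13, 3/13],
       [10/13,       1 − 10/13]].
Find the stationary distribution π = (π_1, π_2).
π_1 = 10/13, π_2 = 3/13

Solve πP = π with π_1 + π_2 = 1. From πP = π: π_1 · (1 − 3/13) + π_2 · 10/13 = π_1 ⇒ π_2 · 10/13 = π_1 · 3/13 ⇒ π_2/π_1 = (3/13)/(10/13) = 3/10. Together with π_1 + π_2 = 1:
  π_1 = (10/13)/(3/13 + 10/13) = (10/13)/(1) = 10/13,
  π_2 = (3/13)/(3/13 + 10/13) = (3/13)/(1) = 3/13.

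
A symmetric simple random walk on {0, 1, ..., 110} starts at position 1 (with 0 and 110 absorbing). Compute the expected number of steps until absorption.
E[τ | X_0 = 1] = 109

Let v_k = E[τ | X_0 = k]. Boundary: v_0 = v_110 = 0. Recurrence: v_k = 1 + (v_{k-1} + v_{k+1})/2 for 1 ≤ k ≤ 109. The particular solution to v_k − (v_{k-1} + v_{k+1})/2 = 1 is v_k = −k^2. Adding homogeneous solution A + B k and matching boundaries gives v_k = k (110 − k). Substituting k = 1: v_1 = 1 · 109 = 109.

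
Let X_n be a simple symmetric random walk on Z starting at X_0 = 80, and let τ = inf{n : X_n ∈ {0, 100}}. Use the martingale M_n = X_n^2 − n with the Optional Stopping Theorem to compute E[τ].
E[τ] = 1600

M_n = X_n^2 − n is a martingale (since E[X_{n+1}^2 | F_n] = X_n^2 + 1). By OST (τ has finite mean in a bounded region), E[M_τ] = E[M_0] = X_0^2 − 0 = 80^2 = 6400. Also E[M_τ] = E[X_τ^2] − E[τ]. The walk exits at 0 or 100, with P(hit 100 first) = 80/100, so E[X_τ^2] = 100^2 · 80/100 + 0 = 8000. Thus E[τ] = E[X_τ^2] − E[M_τ] = 8000 − 6400 = 1600 = 80(100 − 80) = 1600.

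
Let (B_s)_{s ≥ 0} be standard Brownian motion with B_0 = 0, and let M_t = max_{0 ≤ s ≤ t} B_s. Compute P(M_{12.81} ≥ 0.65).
P(M_{12.81} ≥ 0.65) = 2·P(B_{12.81} ≥ 0.65) = 2(1 − Φ(0.65/√12.81)) ≈ 0.8559

By the reflection principle for Brownian motion, P(M_t ≥ a) = 2 · P(B_t ≥ a) for a ≥ 0. Since B_t ~ N(0, t), P(B_t ≥ 0.65) = 1 − Φ(0.65/√t) = 1 − Φ(0.65/√12.81) = 1 − Φ(0.1816). So
  P(M_{12.81} ≥ 0.65) = 2(1 − Φ(0.1816)) ≈ 0.8559.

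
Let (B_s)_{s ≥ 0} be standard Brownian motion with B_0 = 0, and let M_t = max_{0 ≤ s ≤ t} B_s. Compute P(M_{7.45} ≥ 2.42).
P(M_{7.45} ≥ 2.42) = 2·P(B_{7.45} ≥ 2.42) = 2(1 − Φ(2.42/√7.45)) ≈ 0.3753

By the reflection principle for Brownian motion, P(M_t ≥ a) = 2 · P(B_t ≥ a) for a ≥ 0. Since B_t ~ N(0, t), P(B_t ≥ 2.42) = 1 − Φ(2.42/√t) = 1 − Φ(2.42/√7.45) = 1 − Φ(0.8866). So
  P(M_{7.45} ≥ 2.42) = 2(1 − Φ(0.8866)) ≈ 0.3753.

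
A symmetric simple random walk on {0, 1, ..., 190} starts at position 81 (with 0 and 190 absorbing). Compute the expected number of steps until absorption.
E[τ | X_0 = 81] = 8829

Let v_k = E[τ | X_0 = k]. Boundary: v_0 = v_190 = 0. Recurrence: v_k = 1 + (v_{k-1} + v_{k+1})/2 for 1 ≤ k ≤ 189. The particular solution to v_k − (v_{k-1} + v_{k+1})/2 = 1 is v_k = −k^2. Adding homogeneous solution A + B k and matching boundaries gives v_k = k (190 − k). Substituting k = 81: v_81 = 81 · 109 = 8829.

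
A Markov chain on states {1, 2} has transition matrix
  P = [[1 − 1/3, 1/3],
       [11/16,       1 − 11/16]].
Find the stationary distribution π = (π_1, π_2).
π_1 = 33/49, π_2 = 16/49

Solve πP = π with π_1 + π_2 = 1. From πP = π: π_1 · (1 − 1/3) + π_2 · 11/16 = π_1 ⇒ π_2 · 11/16 = π_1 · 1/3 ⇒ π_2/π_1 = (1/3)/(11/16) = 16/33. Together with π_1 + π_2 = 1:
  π_1 = (11/16)/(1/3 + 11/16) = (11/16)/(49/48) = 33/49,
  π_2 = (1/3)/(1/3 + 11/16) = (1/3)/(49/48) = 16/49.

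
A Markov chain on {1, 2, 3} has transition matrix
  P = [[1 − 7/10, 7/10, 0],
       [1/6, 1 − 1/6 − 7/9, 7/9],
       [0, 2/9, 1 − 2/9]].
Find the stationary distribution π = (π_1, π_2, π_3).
π = (10/199, 42/199, 147/199)

This is a birth-death chain on three states, which satisfies detailed balance: π_1 · P_{12} = π_2 · P_{21} and π_2 · P_{23} = π_3 · P_{32}.
From π_1 · 7/10 = π_2 · 1/6: π_2/π_1 = (7/10)/(1/6) = 21/5.
From π_2 · 7/9 = π_3 · 2/9: π_3/π_2 = (7/9)/(2/9) = 7/2.
Take π_1 proportional to 1; then unnormalized π = (1, 21/5, 147/10). Normalize by dividing by the sum 199/10:
  π = (10/199, 42/199, 147/199).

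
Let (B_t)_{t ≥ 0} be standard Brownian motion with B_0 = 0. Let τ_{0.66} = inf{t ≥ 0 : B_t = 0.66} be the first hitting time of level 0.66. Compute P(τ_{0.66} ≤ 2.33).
P(τ_{0.66} ≤ 2.33) = 2(1 − Φ(0.66/√2.33)) = 2(1 − Φ(0.4324)) ≈ 0.6655

By the reflection principle for standard BM, P(τ_b ≤ t) = 2 · P(B_t ≥ b). Since B_t ~ N(0, t), P(B_t ≥ 0.66) = 1 − Φ(0.66/√t) = 1 − Φ(0.66/√2.33) = 1 − Φ(0.4324) ≈ 0.33273. Doubling: P(τ_{0.66} ≤ 2.33) ≈ 2 · 0.33273 = 0.66546 ≈ 0.6655.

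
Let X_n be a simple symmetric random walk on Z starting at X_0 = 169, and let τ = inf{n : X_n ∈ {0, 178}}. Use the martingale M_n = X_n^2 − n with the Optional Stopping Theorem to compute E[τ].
E[τ] = 1521

M_n = X_n^2 − n is a martingale (since E[X_{n+1}^2 | F_n] = X_n^2 + 1). By OST (τ has finite mean in a bounded region), E[M_τ] = E[M_0] = X_0^2 − 0 = 169^2 = 28561. Also E[M_τ] = E[X_τ^2] − E[τ]. The walk exits at 0 or 178, with P(hit 178 first) = 169/178, so E[X_τ^2] = 178^2 · 169/178 + 0 = 30082. Thus E[τ] = E[X_τ^2] − E[M_τ] = 30082 − 28561 = 1521 = 169(178 − 169) = 1521.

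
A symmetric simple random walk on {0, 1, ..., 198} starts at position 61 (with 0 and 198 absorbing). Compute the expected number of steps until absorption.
E[τ | X_0 = 61] = 8357

Let v_k = E[τ | X_0 = k]. Boundary: v_0 = v_198 = 0. Recurrence: v_k = 1 + (v_{k-1} + v_{k+1})/2 for 1 ≤ k ≤ 197. The particular solution to v_k − (v_{k-1} + v_{k+1})/2 = 1 is v_k = −k^2. Adding homogeneous solution A + B k and matching boundaries gives v_k = k (198 − k). Substituting k = 61: v_61 = 61 · 137 = 8357.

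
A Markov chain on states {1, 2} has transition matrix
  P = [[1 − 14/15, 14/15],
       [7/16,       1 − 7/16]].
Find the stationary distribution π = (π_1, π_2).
π_1 = 15/47, π_2 = 32/47

Solve πP = π with π_1 + π_2 = 1. From πP = π: π_1 · (1 − 14/15) + π_2 · 7/16 = π_1 ⇒ π_2 · 7/16 = π_1 · 14/15 ⇒ π_2/π_1 = (14/15)/(7/16) = 32/15. Together with π_1 + π_2 = 1:
  π_1 = (7/16)/(14/15 + 7/16) = (7/16)/(329/240) = 15/47,
  π_2 = (14/15)/(14/15 + 7/16) = (14/15)/(329/240) = 32/47.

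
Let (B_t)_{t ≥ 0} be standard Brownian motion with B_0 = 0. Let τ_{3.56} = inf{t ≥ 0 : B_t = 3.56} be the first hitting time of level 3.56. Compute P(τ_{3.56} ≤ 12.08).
P(τ_{3.56} ≤ 12.08) = 2(1 − Φ(3.56/√12.08)) = 2(1 − Φ(1.0243)) ≈ 0.3057

By the reflection principle for standard BM, P(τ_b ≤ t) = 2 · P(B_t ≥ b). Since B_t ~ N(0, t), P(B_t ≥ 3.56) = 1 − Φ(3.56/√t) = 1 − Φ(3.56/√12.08) = 1 − Φ(1.0243) ≈ 0.15285. Doubling: P(τ_{3.56} ≤ 12.08) ≈ 2 · 0.15285 = 0.30570 ≈ 0.3057.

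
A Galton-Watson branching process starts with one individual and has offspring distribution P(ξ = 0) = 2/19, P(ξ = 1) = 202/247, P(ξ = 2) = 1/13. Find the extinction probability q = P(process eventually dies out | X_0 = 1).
q = 1

Mean offspring μ = 0·2/19 + 1·202/247 + 2·1/13 = 240/247 ≤ 1. For μ ≤ 1 with offspring not concentrated at 1, the Galton-Watson process goes extinct almost surely, so q = 1.
(Algebraic check: The pgf is f(s) = 2/19 + 202/247·s + 1/13·s². The extinction probability q is the smallest fixed point of f in [0, 1]. Setting s = f(s):
  1/13·s² + (202/247 − 1)·s + 2/19 = 0
  1/13·s² − (2/19 + 1/13)·s + 2/19 = 0
which factors as (s − 1)·(1/13·s − 2/19) = 0, giving roots s = 1 and s = (2/19)/(1/13) = 26/19. Since 26/19 ≥ 1, the smallest root in [0, 1] is s = 1.)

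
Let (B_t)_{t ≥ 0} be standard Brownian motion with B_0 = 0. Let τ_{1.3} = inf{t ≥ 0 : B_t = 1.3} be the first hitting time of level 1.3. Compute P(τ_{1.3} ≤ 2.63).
P(τ_{1.3} ≤ 2.63) = 2(1 − Φ(1.3/√2.63)) = 2(1 − Φ(0.8016)) ≈ 0.4228

By the reflection principle for standard BM, P(τ_b ≤ t) = 2 · P(B_t ≥ b). Since B_t ~ N(0, t), P(B_t ≥ 1.3) = 1 − Φ(1.3/√t) = 1 − Φ(1.3/√2.63) = 1 − Φ(0.8016) ≈ 0.21139. Doubling: P(τ_{1.3} ≤ 2.63) ≈ 2 · 0.21139 = 0.42278 ≈ 0.4228.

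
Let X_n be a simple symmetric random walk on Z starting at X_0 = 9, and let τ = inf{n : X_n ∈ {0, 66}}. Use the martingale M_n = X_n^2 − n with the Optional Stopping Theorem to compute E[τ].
E[τ] = 513

M_n = X_n^2 − n is a martingale (since E[X_{n+1}^2 | F_n] = X_n^2 + 1). By OST (τ has finite mean in a bounded region), E[M_τ] = E[M_0] = X_0^2 − 0 = 9^2 = 81. Also E[M_τ] = E[X_τ^2] − E[τ]. The walk exits at 0 or 66, with P(hit 66 first) = 9/66, so E[X_τ^2] = 66^2 · 9/66 + 0 = 594. Thus E[τ] = E[X_τ^2] − E[M_τ] = 594 − 81 = 513 = 9(66 − 9) = 513.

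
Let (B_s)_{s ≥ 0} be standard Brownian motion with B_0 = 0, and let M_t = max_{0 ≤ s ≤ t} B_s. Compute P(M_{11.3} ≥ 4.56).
P(M_{11.3} ≥ 4.56) = 2·P(B_{11.3} ≥ 4.56) = 2(1 − Φ(4.56/√11.3)) ≈ 0.1749

By the reflection principle for Brownian motion, P(M_t ≥ a) = 2 · P(B_t ≥ a) for a ≥ 0. Since B_t ~ N(0, t), P(B_t ≥ 4.56) = 1 − Φ(4.56/√t) = 1 − Φ(4.56/√11.3) = 1 − Φ(1.3565). So
  P(M_{11.3} ≥ 4.56) = 2(1 − Φ(1.3565)) ≈ 0.1749.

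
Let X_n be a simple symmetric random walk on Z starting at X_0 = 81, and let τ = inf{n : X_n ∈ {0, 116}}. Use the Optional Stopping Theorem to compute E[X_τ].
E[X_τ] = 81

X_n is a martingale and τ is a bounded-mean stopping time (indeed τ is finite a.s. with bounded expectation since the walk is in a bounded region). By the OST, E[X_τ] = E[X_0] = 81. Equivalently: E[X_τ] = 116 · P(hit 116 first) + 0 · P(hit 0 first) = 116 · (81/116) = 81.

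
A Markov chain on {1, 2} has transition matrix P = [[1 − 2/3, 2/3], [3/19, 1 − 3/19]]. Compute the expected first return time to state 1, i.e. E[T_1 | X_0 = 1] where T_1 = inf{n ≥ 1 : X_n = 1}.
E[T_1 | X_0 = 1] = 1/π_1 = 47/9

For an irreducible recurrent Markov chain with stationary distribution π, E[T_i | X_0 = i] = 1/π_i (Kac's formula). Here π_1 = (3/19)/(2/3 + 3/19) = (3/19)/(47/57) = 9/47, so E[T_1 | X_0 = 1] = 1/π_1 = (2/3 + 3/19)/(3/19) = (47/57)/(3/19) = 47/9.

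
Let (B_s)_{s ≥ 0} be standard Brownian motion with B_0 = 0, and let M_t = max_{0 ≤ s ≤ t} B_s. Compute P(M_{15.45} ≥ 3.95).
P(M_{15.45} ≥ 3.95) = 2·P(B_{15.45} ≥ 3.95) = 2(1 − Φ(3.95/√15.45)) ≈ 0.3149

By the reflection principle for Brownian motion, P(M_t ≥ a) = 2 · P(B_t ≥ a) for a ≥ 0. Since B_t ~ N(0, t), P(B_t ≥ 3.95) = 1 − Φ(3.95/√t) = 1 − Φ(3.95/√15.45) = 1 − Φ(1.0049). So
  P(M_{15.45} ≥ 3.95) = 2(1 − Φ(1.0049)) ≈ 0.3149.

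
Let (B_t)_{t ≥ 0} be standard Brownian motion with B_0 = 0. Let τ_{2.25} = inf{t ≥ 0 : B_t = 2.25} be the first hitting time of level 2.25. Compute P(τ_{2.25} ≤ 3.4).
P(τ_{2.25} ≤ 3.4) = 2(1 − Φ(2.25/√3.4)) = 2(1 − Φ(1.2202)) ≈ 0.2224

By the reflection principle for standard BM, P(τ_b ≤ t) = 2 · P(B_t ≥ b). Since B_t ~ N(0, t), P(B_t ≥ 2.25) = 1 − Φ(2.25/√t) = 1 − Φ(2.25/√3.4) = 1 − Φ(1.2202) ≈ 0.11119. Doubling: P(τ_{2.25} ≤ 3.4) ≈ 2 · 0.11119 = 0.22238 ≈ 0.2224.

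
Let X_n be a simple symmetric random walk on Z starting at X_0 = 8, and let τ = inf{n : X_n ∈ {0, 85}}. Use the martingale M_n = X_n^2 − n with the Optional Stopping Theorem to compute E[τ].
E[τ] = 616

M_n = X_n^2 − n is a martingale (since E[X_{n+1}^2 | F_n] = X_n^2 + 1). By OST (τ has finite mean in a bounded region), E[M_τ] = E[M_0] = X_0^2 − 0 = 8^2 = 64. Also E[M_τ] = E[X_τ^2] − E[τ]. The walk exits at 0 or 85, with P(hit 85 first) = 8/85, so E[X_τ^2] = 85^2 · 8/85 + 0 = 680. Thus E[τ] = E[X_τ^2] − E[M_τ] = 680 − 64 = 616 = 8(85 − 8) = 616.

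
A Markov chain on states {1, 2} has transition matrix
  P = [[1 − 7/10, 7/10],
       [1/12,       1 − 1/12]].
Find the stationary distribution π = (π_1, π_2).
π_1 = 5/47, π_2 = 42/47

Solve πP = π with π_1 + π_2 = 1. From πP = π: π_1 · (1 − 7/10) + π_2 · 1/12 = π_1 ⇒ π_2 · 1/12 = π_1 · 7/10 ⇒ π_2/π_1 = (7/10)/(1/12) = 42/5. Together with π_1 + π_2 = 1:
  π_1 = (1/12)/(7/10 + 1/12) = (1/12)/(47/60) = 5/47,
  π_2 = (7/10)/(7/10 + 1/12) = (7/10)/(47/60) = 42/47.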